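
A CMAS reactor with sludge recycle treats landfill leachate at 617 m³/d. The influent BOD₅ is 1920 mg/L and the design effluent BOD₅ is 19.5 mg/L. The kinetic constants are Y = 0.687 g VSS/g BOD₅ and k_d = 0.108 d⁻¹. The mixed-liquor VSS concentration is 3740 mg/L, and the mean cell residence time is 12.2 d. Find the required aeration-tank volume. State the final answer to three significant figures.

V ≈ 1130 m³

Steady-state biomass mass balance: V·X·(1 + k_d·θ_c) = Y·Q·(S₀ − S)·θ_c, so V = 0.687 × 617 × (1920 − 19.5) × 12.2 / [3740 × (1 + 0.108 × 12.2)] = 9.83×10^6 / 8668 = 1134 m³.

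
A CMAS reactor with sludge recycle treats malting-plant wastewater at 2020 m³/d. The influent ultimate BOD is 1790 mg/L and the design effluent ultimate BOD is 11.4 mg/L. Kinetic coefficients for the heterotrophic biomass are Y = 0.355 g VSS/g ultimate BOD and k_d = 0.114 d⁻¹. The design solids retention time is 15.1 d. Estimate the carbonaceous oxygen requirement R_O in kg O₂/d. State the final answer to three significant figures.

R_O ≈ 2930 kg O₂/d

Correct the yield for decay: Y_obs = Y/(1 + k_d θ_c) = 0.355 / (1 + 0.114 × 15.1) = 0.355 / 2.721 = 0.1304.
ΔS = 1790 − 11.4 = 1779 mg/L, so the substrate removal rate is 2020 × 1779/1000 = 3593 kg ultimate BOD/d.
P_X = Y_obs·Q·(S₀ − S) = 0.1304 × 3593 = 468.7 kg VSS/d.
R_O = Q·(S₀ − S) − 1.42·P_X = 3593 − 1.42 × 468.7 = 2927 kg O₂/d.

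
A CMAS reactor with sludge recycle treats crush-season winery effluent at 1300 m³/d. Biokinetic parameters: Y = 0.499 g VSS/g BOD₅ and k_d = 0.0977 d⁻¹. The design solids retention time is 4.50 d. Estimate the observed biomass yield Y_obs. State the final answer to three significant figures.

Y_obs ≈ 0.347 g VSS/g BOD₅

Observed yield with endogenous decay: Y_obs = Y / (1 + k_d·θ_c) = 0.499 / (1 + 0.0977 × 4.50) = 0.499 / 1.440 = 0.3466 g VSS/g BOD₅.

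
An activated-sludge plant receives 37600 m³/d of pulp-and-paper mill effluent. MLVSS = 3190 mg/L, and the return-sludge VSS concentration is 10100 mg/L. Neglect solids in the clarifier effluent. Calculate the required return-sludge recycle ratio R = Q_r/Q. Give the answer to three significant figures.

R ≈ 0.462

Solids balance on the clarifier gives (1+R)X = R·X_r, so R = X/(X_r − X) = 3190 / (10100 − 3190) = 0.4616.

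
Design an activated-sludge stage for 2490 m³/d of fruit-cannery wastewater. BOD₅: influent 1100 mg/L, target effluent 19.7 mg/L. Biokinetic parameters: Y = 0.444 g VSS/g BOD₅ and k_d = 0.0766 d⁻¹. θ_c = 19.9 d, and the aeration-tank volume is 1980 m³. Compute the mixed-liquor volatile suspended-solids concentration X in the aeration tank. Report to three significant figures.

From V·X·(1 + k_d·θ_c) = Y·Q·(S₀ − S)·θ_c: X = 0.444 × 2490 × (1100 − 19.7) × 19.9 / [1980 × (1 + 0.0766 × 19.9)] = 4755 mg/L.

X ≈ 4760 mg/L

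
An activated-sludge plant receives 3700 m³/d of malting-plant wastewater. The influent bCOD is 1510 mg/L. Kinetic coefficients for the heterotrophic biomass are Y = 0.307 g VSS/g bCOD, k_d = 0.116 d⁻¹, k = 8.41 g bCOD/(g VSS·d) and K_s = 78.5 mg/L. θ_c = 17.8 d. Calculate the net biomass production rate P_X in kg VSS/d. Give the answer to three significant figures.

P_X ≈ 558 kg VSS/d

From the Monod/SRT balance for a CMAS, S = K_s·(1+k_d θ_c)/[θ_c·(Y k − k_d) − 1] = 78.5 × (1 + 0.116 × 17.8) / [17.8 × (0.307 × 8.41 − 0.116) − 1] = 240.6 / 42.89 = 5.609 mg/L.
Y_obs = Y / (1 + k_d θ_c) = 0.307 / (1 + 0.116 × 17.8) = 0.307 / 3.065 = 0.1002.
Mass of bCOD removed per day: Q(S₀ − S) = 3700 × 1504 g/m³ = 5566 kg/d.
P_X = Y_obs · Q(S₀ − S) = 0.1002 × 5566 = 557.6 kg VSS/d.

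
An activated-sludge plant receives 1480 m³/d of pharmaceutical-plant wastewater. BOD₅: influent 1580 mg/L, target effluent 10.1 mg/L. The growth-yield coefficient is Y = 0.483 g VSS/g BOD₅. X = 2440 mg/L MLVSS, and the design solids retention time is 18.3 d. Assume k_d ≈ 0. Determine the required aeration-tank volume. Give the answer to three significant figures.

V ≈ 8420 m³

V·X = Y·Q·ΔS·θ_c gives V = 0.483 × 1480 × (1580 − 10.1) × 18.3 / 2440 = 8417 m³.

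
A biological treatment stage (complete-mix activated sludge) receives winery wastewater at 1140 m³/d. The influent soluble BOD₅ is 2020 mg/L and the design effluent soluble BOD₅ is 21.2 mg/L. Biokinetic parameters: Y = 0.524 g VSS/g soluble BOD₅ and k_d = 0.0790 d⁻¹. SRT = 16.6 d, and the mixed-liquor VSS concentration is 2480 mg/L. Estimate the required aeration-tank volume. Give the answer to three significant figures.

From the SRT design equation V = Y Q (S₀−S) θ_c / [X (1 + k_d θ_c)] = 0.524 × 1140 × (2020 − 21.2) × 16.6 / [2480 × (1 + 0.0790 × 16.6)] = 1.98×10^7 / 5732 = 3458 m³.

V ≈ 3460 m³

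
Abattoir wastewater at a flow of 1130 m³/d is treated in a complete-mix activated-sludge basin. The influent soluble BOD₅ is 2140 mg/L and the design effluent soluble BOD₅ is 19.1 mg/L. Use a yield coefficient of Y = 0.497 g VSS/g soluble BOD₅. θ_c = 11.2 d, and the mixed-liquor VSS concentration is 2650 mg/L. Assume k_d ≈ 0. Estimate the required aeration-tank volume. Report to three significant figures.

V ≈ 5030 m³

With k_d = 0 the design equation reduces to V = Y Q (S₀−S) θ_c / X = 0.497 × 1130 × (2140 − 19.1) × 11.2 / 2650 = 5034 m³.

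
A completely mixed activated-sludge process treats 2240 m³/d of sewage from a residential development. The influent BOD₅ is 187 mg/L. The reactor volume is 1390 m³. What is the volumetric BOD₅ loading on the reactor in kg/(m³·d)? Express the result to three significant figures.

L_v ≈ 0.301 kg BOD₅/(m³·d)

Applied BOD₅ load per unit volume = Q·S₀/V = (2240 × 187/1000)/1390 = 0.3014 kg BOD₅·m⁻³·d⁻¹.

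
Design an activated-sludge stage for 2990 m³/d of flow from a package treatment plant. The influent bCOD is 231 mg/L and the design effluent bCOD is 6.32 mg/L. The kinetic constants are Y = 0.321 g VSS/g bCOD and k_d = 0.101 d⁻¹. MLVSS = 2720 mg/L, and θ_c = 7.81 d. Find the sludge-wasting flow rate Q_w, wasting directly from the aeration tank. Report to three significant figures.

Q_w ≈ 44.3 m³/d

Rearranging the biomass balance for a CMAS with decay, V = Y·Q·ΔS·θ_c / [X·(1+k_d θ_c)] = 0.321 × 2990 × (231 − 6.32) × 7.81 / [2720 × (1 + 0.101 × 7.81)] = 1.68×10^6 / 4866 = 346.1 m³.
Wasting from the aeration tank: Q_w = V / θ_c = 346.1 / 7.81 = 44.32 m³/d.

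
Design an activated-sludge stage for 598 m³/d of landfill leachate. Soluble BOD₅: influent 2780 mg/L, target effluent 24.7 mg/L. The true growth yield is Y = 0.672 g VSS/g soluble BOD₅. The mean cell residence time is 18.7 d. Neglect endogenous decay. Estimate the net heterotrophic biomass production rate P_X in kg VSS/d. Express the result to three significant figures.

Since k_d ≈ 0, Y_obs = Y = 0.672 g VSS/g soluble BOD₅.
Q·(S₀ − S) = 598 × (2780 − 24.7) × 10⁻³ = 1648 kg/d removed.
So the net sludge growth is P_X = 0.6720 × 1648 = 1107 kg VSS/d.

P_X ≈ 1110 kg VSS/d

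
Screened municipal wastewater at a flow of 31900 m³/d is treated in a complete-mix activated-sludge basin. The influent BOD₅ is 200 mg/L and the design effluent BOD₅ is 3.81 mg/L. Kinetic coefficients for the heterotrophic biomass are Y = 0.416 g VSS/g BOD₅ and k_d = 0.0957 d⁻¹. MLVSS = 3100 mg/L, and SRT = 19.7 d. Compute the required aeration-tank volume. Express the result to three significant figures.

V ≈ 5730 m³

Rearranging the biomass balance for a CMAS with decay, V = Y·Q·ΔS·θ_c / [X·(1+k_d θ_c)] = 0.416 × 31900 × (200 − 3.81) × 19.7 / [3100 × (1 + 0.0957 × 19.7)] = 5.13×10^7 / 8944 = 5734 m³.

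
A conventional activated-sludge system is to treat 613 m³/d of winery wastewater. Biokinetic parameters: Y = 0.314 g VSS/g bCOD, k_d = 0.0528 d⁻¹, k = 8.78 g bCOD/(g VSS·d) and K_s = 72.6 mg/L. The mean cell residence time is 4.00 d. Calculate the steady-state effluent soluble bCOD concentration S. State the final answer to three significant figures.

Effluent substrate depends only on kinetics and SRT: S = K_s(1 + k_d θ_c) / [θ_c(Yk − k_d) − 1] = 72.6 × (1 + 0.0528 × 4.00) / [4.00 × (0.314 × 8.78 − 0.0528) − 1] = 87.93 / 9.816 = 8.958 mg/L.

S ≈ 8.96 mg/L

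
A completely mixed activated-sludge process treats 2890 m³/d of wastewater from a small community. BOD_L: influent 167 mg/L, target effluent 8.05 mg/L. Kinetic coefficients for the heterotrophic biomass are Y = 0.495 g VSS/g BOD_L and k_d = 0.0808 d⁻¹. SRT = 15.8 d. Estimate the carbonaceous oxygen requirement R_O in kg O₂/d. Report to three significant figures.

R_O ≈ 318 kg O₂/d

Observed yield with endogenous decay: Y_obs = Y / (1 + k_d·θ_c) = 0.495 / (1 + 0.0808 × 15.8) = 0.495 / 2.277 = 0.2174 g VSS/g BOD_L.
Substrate removed = Q·(S₀ − S) = 2890 m³/d × (167 − 8.05) g/m³ = 4.59×10^5 g/d = 459.4 kg/d.
Net sludge production P_X = 0.2174 × 459.4 = 99.88 kg VSS/d.
R_O = Q·ΔS − 1.42 P_X = 459.4 − 141.8 = 317.5 kg O₂/d.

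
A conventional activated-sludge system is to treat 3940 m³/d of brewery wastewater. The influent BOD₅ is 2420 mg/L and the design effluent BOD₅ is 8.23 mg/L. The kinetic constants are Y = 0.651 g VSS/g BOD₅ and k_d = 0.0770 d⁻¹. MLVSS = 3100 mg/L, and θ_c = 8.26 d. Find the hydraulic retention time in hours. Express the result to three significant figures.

Steady-state biomass mass balance: V·X·(1 + k_d·θ_c) = Y·Q·(S₀ − S)·θ_c, so V = 0.651 × 3940 × (2420 − 8.23) × 8.26 / [3100 × (1 + 0.0770 × 8.26)] = 5.11×10^7 / 5072 = 10075 m³.
Hydraulic retention time τ = V/Q = 10075 / 3940 = 2.557 d = 61.37 h.

τ ≈ 61.4 h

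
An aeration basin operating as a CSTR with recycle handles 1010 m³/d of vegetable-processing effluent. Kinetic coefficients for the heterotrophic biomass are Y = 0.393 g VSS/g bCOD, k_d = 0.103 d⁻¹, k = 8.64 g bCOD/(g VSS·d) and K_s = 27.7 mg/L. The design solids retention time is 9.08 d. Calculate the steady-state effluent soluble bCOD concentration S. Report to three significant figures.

From the Monod/SRT balance for a CMAS, S = K_s·(1+k_d θ_c)/[θ_c·(Y k − k_d) − 1] = 27.7 × (1 + 0.103 × 9.08) / [9.08 × (0.393 × 8.64 − 0.103) − 1] = 53.61 / 28.90 = 1.855 mg/L.

S ≈ 1.86 mg/L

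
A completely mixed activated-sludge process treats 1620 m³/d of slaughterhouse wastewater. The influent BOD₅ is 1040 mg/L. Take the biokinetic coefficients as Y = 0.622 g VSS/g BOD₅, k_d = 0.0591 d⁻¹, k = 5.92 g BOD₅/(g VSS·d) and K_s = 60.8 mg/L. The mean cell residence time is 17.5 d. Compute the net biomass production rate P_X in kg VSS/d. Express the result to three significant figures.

From the Monod/SRT balance for a CMAS, S = K_s·(1+k_d θ_c)/[θ_c·(Y k − k_d) − 1] = 60.8 × (1 + 0.0591 × 17.5) / [17.5 × (0.622 × 5.92 − 0.0591) − 1] = 123.7 / 62.40 = 1.982 mg/L.
The observed yield is Y_obs = Y/(1 + k_d·θ_c) = 0.622 / (1 + 0.0591 × 17.5) = 0.622 / 2.034 = 0.3058 g VSS per g BOD₅ removed.
Mass of BOD₅ removed per day: Q(S₀ − S) = 1620 × 1038 g/m³ = 1682 kg/d.
Net biomass production P_X = Y_obs × Q·(S₀ − S) = 0.3058 × 1682 = 514.2 kg VSS/d.

P_X ≈ 514 kg VSS/d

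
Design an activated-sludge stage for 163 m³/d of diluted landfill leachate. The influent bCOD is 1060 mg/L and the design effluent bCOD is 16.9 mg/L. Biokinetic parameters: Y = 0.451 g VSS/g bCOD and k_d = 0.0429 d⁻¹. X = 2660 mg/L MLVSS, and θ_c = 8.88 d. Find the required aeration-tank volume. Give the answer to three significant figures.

Rearranging the biomass balance for a CMAS with decay, V = Y·Q·ΔS·θ_c / [X·(1+k_d θ_c)] = 0.451 × 163 × (1060 − 16.9) × 8.88 / [2660 × (1 + 0.0429 × 8.88)] = 6.81×10^5 / 3673 = 185.4 m³.

V ≈ 185 m³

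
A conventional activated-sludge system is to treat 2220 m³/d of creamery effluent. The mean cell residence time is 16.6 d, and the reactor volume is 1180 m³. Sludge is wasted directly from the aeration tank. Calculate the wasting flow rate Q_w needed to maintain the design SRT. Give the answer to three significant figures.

Wasting from the aeration tank: Q_w = V / θ_c = 1180 / 16.6 = 71.08 m³/d.

Q_w ≈ 71.1 m³/d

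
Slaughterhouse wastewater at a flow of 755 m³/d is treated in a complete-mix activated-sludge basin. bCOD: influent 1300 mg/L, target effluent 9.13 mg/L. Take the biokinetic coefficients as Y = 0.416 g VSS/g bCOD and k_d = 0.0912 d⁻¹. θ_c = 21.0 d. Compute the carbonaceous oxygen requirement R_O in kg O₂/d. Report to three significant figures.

R_O ≈ 777 kg O₂/d

The observed yield is Y_obs = Y/(1 + k_d·θ_c) = 0.416 / (1 + 0.0912 × 21.0) = 0.416 / 2.915 = 0.1427 g VSS per g bCOD removed.
Mass of bCOD removed per day: Q(S₀ − S) = 755 × 1291 g/m³ = 974.6 kg/d.
Net sludge production P_X = 0.1427 × 974.6 = 139.1 kg VSS/d.
R_O = Q·(S₀ − S) − 1.42·P_X = 974.6 − 1.42 × 139.1 = 777.1 kg O₂/d.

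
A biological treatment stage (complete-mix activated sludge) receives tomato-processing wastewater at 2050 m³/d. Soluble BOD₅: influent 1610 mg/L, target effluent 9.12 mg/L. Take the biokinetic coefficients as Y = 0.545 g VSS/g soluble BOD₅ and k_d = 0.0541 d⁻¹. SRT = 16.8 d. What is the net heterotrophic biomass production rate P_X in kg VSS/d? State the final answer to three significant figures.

P_X ≈ 937 kg VSS/d

The observed yield is Y_obs = Y/(1 + k_d·θ_c) = 0.545 / (1 + 0.0541 × 16.8) = 0.545 / 1.909 = 0.2855 g VSS per g soluble BOD₅ removed.
ΔS = 1610 − 9.12 = 1601 mg/L, so the substrate removal rate is 2050 × 1601/1000 = 3282 kg soluble BOD₅/d.
Net biomass production P_X = Y_obs × Q·(S₀ − S) = 0.2855 × 3282 = 937.0 kg VSS/d.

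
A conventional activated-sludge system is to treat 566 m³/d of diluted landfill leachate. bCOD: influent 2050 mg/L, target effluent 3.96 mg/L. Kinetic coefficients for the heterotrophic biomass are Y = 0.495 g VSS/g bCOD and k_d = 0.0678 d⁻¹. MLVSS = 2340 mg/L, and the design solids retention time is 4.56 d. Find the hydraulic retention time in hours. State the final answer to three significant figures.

Rearranging the biomass balance for a CMAS with decay, V = Y·Q·ΔS·θ_c / [X·(1+k_d θ_c)] = 0.495 × 566 × (2050 − 3.96) × 4.56 / [2340 × (1 + 0.0678 × 4.56)] = 2.61×10^6 / 3063 = 853.3 m³.
Hydraulic retention time τ = V/Q = 853.3 / 566 = 1.508 d = 36.18 h.

τ ≈ 36.2 h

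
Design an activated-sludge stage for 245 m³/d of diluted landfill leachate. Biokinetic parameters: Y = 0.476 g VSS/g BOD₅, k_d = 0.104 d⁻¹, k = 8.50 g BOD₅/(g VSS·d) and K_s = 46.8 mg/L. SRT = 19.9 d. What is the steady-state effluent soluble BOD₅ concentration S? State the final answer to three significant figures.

S ≈ 1.85 mg/L

Effluent substrate depends only on kinetics and SRT: S = K_s(1 + k_d θ_c) / [θ_c(Yk − k_d) − 1] = 46.8 × (1 + 0.104 × 19.9) / [19.9 × (0.476 × 8.50 − 0.104) − 1] = 143.7 / 77.45 = 1.855 mg/L.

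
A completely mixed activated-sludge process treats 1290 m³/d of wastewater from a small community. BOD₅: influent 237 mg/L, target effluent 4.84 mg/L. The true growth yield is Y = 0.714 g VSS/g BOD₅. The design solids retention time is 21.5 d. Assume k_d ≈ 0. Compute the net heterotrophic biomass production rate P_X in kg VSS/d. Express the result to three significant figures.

P_X ≈ 214 kg VSS/d

Since k_d ≈ 0, Y_obs = Y = 0.714 g VSS/g BOD₅.
Mass of BOD₅ removed per day: Q(S₀ − S) = 1290 × 232.2 g/m³ = 299.5 kg/d.
Biomass produced: P_X = Y_obs·Q·ΔS = 0.7140 × 299.5 ≈ 213.8 kg VSS/d.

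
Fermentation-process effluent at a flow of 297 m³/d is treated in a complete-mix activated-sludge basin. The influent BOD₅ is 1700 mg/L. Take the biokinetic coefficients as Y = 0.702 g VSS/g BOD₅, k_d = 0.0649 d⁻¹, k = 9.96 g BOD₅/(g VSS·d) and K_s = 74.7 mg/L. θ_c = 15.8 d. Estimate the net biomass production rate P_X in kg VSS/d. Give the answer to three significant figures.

P_X ≈ 175 kg VSS/d

From the Monod/SRT balance for a CMAS, S = K_s·(1+k_d θ_c)/[θ_c·(Y k − k_d) − 1] = 74.7 × (1 + 0.0649 × 15.8) / [15.8 × (0.702 × 9.96 − 0.0649) − 1] = 151.3 / 108.4 = 1.395 mg/L.
Y_obs = Y / (1 + k_d θ_c) = 0.702 / (1 + 0.0649 × 15.8) = 0.702 / 2.025 = 0.3466.
Substrate removed = Q·(S₀ − S) = 297 m³/d × (1700 − 1.40) g/m³ = 5.04×10^5 g/d = 504.5 kg/d.
So the net sludge growth is P_X = 0.3466 × 504.5 = 174.9 kg VSS/d.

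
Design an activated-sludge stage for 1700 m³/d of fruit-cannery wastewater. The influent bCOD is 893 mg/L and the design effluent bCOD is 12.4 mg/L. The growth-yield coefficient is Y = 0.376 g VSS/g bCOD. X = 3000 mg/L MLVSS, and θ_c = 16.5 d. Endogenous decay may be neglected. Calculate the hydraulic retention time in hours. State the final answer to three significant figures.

τ ≈ 43.7 h

With k_d = 0 the design equation reduces to V = Y Q (S₀−S) θ_c / X = 0.376 × 1700 × (893 − 12.4) × 16.5 / 3000 = 3096 m³.
Hydraulic retention time τ = V/Q = 3096 / 1700 = 1.821 d = 43.71 h.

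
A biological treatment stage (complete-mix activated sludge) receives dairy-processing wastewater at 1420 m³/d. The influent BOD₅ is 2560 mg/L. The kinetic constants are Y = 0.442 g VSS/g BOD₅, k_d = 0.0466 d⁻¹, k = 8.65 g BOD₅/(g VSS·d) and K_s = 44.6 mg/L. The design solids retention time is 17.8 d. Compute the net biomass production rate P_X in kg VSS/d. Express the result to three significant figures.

Effluent substrate depends only on kinetics and SRT: S = K_s(1 + k_d θ_c) / [θ_c(Yk − k_d) − 1] = 44.6 × (1 + 0.0466 × 17.8) / [17.8 × (0.442 × 8.65 − 0.0466) − 1] = 81.59 / 66.23 = 1.232 mg/L.
Correct the yield for decay: Y_obs = Y/(1 + k_d θ_c) = 0.442 / (1 + 0.0466 × 17.8) = 0.442 / 1.829 = 0.2416.
Q·(S₀ − S) = 1420 × (2560 − 1.23) × 10⁻³ = 3633 kg/d removed.
Net biomass production P_X = Y_obs × Q·(S₀ − S) = 0.2416 × 3633 = 877.8 kg VSS/d.

P_X ≈ 878 kg VSS/d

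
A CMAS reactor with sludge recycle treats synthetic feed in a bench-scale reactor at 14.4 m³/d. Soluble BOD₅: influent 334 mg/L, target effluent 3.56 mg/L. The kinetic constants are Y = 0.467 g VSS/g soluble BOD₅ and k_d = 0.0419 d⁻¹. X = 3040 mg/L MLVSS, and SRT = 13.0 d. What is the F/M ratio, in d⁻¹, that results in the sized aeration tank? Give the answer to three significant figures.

Rearranging the biomass balance for a CMAS with decay, V = Y·Q·ΔS·θ_c / [X·(1+k_d θ_c)] = 0.467 × 14.4 × (334 − 3.56) × 13.0 / [3040 × (1 + 0.0419 × 13.0)] = 2.89×10^4 / 4696 = 6.152 m³.
F/M = Q·S₀ / (V·X) = 14.4 × 334 / (6.152 × 3040) = 0.2572 g soluble BOD₅·(g VSS·d)⁻¹.

F/M ≈ 0.257 d⁻¹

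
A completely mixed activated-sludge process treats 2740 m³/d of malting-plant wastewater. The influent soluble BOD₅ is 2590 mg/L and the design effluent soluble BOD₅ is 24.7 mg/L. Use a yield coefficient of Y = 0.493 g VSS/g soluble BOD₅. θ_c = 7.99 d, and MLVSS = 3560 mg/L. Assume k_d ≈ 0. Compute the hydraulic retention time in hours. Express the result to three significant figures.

τ ≈ 68.1 h

With k_d = 0 the design equation reduces to V = Y Q (S₀−S) θ_c / X = 0.493 × 2740 × (2590 − 24.7) × 7.99 / 3560 = 7777 m³.
Hydraulic retention time τ = V/Q = 7777 / 2740 = 2.838 d = 68.12 h.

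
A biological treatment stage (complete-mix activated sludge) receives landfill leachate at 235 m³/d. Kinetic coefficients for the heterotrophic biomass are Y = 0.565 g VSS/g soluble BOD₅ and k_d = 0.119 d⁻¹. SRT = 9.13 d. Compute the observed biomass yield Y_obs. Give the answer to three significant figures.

The observed yield is Y_obs = Y/(1 + k_d·θ_c) = 0.565 / (1 + 0.119 × 9.13) = 0.565 / 2.086 = 0.2708 g VSS per g soluble BOD₅ removed.

Y_obs ≈ 0.271 g VSS/g soluble BOD₅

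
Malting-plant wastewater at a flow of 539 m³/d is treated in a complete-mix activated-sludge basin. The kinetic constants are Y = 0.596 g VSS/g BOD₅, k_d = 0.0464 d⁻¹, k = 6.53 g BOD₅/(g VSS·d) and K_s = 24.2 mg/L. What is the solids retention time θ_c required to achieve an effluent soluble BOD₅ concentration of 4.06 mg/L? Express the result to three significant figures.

θ_c ≈ 1.95 d

Specific growth rate at S = 4.06 mg/L: μ = YkS/(K_s+S) = 0.596·6.53·4.06/(24.2+4.06) = 0.5591 d⁻¹.
θ_c = 1/(μ − k_d) = 1/(0.5591 − 0.0464) = 1/0.5127 = 1.950 d.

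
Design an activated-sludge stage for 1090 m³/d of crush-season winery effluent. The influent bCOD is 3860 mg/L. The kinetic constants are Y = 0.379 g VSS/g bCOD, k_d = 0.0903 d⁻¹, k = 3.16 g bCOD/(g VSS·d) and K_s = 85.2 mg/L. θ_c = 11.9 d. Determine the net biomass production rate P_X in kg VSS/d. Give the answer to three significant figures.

P_X ≈ 766 kg VSS/d

From the Monod/SRT balance for a CMAS, S = K_s·(1+k_d θ_c)/[θ_c·(Y k − k_d) − 1] = 85.2 × (1 + 0.0903 × 11.9) / [11.9 × (0.379 × 3.16 − 0.0903) − 1] = 176.8 / 12.18 = 14.51 mg/L.
The observed yield is Y_obs = Y/(1 + k_d·θ_c) = 0.379 / (1 + 0.0903 × 11.9) = 0.379 / 2.075 = 0.1827 g VSS per g bCOD removed.
ΔS = 3860 − 14.5 = 3846 mg/L, so the substrate removal rate is 1090 × 3846/1000 = 4192 kg bCOD/d.
Biomass produced: P_X = Y_obs·Q·ΔS = 0.1827 × 4192 ≈ 765.8 kg VSS/d.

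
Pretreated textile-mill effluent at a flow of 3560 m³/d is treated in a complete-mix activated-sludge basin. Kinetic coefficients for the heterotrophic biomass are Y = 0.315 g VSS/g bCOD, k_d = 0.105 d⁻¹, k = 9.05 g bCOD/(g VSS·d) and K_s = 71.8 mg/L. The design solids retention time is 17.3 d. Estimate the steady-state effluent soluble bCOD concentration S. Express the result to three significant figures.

S ≈ 4.35 mg/L

For a completely mixed reactor with recycle the Lawrence–McCarty relation gives S = K_s·(1 + k_d·θ_c) / [θ_c·(Y·k − k_d) − 1] = 71.8 × (1 + 0.105 × 17.3) / [17.3 × (0.315 × 9.05 − 0.105) − 1] = 202.2 / 46.50 = 4.349 mg/L.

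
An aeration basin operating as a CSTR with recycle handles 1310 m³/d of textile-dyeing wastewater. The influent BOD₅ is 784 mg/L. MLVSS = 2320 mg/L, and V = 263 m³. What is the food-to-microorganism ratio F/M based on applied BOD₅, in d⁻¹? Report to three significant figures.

F/M = Q·S₀ / (V·X) = 1310 × 784 / (263.0 × 2320) = 1.683 g BOD₅·(g VSS·d)⁻¹.

F/M ≈ 1.68 d⁻¹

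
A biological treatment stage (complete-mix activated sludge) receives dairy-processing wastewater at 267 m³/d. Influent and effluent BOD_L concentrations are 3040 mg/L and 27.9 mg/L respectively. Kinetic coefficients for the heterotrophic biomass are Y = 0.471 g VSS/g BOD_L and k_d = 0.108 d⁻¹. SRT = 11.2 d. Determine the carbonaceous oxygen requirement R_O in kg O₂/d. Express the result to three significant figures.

R_O ≈ 561 kg O₂/d

Correct the yield for decay: Y_obs = Y/(1 + k_d θ_c) = 0.471 / (1 + 0.108 × 11.2) = 0.471 / 2.210 = 0.2132.
Q·(S₀ − S) = 267 × (3040 − 27.9) × 10⁻³ = 804.2 kg/d removed.
Biomass synthesised: P_X = Y_obs × 804.2 = 171.4 kg VSS/d.
R_O = Q·(S₀ − S) − 1.42·P_X = 804.2 − 1.42 × 171.4 = 560.8 kg O₂/d.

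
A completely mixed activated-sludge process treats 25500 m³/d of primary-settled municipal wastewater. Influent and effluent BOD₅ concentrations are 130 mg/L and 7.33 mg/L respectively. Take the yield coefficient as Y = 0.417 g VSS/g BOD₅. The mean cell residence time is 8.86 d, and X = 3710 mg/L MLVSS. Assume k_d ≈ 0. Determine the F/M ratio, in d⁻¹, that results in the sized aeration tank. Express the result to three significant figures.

Biomass mass balance (decay neglected): V·X = Y·Q·(S₀ − S)·θ_c, so V = 0.417 × 25500 × (130 − 7.33) × 8.86 / 3710 = 3115 m³.
F/M = applied load / biomass = Q·S₀/(V·X) = 25500 × 130 / (3115 × 3710) = 0.2868 d⁻¹.

F/M ≈ 0.287 d⁻¹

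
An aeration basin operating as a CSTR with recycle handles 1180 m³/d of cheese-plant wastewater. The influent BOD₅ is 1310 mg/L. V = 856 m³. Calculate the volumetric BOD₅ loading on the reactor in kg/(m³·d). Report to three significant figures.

L_v ≈ 1.81 kg BOD₅/(m³·d)

Volumetric loading L_v = Q·S₀ / V = 1180 × 1310 g/m³ / 856.0 m³ = 1806 g/(m³·d) = 1.806 kg BOD₅/(m³·d).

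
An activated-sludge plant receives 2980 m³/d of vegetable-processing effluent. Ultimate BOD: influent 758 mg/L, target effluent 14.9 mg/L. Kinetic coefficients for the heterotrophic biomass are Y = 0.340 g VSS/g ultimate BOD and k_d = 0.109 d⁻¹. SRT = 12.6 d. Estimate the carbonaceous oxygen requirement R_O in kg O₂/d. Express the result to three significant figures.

The observed yield is Y_obs = Y/(1 + k_d·θ_c) = 0.340 / (1 + 0.109 × 12.6) = 0.340 / 2.373 = 0.1433 g VSS per g ultimate BOD removed.
Substrate removed = Q·(S₀ − S) = 2980 m³/d × (758 − 14.9) g/m³ = 2.21×10^6 g/d = 2214 kg/d.
Net sludge production P_X = 0.1433 × 2214 = 317.2 kg VSS/d.
Carbonaceous O₂ demand = substrate oxidised − cell-mass equivalent = 2214 − 1.42 × 317.2 = 1764 kg O₂/d.

R_O ≈ 1760 kg O₂/d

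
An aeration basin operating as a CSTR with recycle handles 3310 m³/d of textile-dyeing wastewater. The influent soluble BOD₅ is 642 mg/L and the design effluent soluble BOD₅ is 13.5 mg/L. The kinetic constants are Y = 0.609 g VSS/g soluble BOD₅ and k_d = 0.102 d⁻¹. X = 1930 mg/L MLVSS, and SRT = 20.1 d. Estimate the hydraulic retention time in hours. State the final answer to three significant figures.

τ ≈ 31.4 h

From the SRT design equation V = Y Q (S₀−S) θ_c / [X (1 + k_d θ_c)] = 0.609 × 3310 × (642 − 13.5) × 20.1 / [1930 × (1 + 0.102 × 20.1)] = 2.55×10^7 / 5887 = 4326 m³.
HRT = V/Q = 4326 m³ / 3310 m³·d⁻¹ = 1.307 d × 24 = 31.36 h.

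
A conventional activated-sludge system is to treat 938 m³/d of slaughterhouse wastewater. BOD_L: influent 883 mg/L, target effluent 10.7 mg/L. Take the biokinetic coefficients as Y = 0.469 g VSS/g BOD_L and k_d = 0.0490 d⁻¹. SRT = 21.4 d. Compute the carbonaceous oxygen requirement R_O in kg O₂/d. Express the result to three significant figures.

Correct the yield for decay: Y_obs = Y/(1 + k_d θ_c) = 0.469 / (1 + 0.0490 × 21.4) = 0.469 / 2.049 = 0.2289.
Mass of BOD_L removed per day: Q(S₀ − S) = 938 × 872.3 g/m³ = 818.2 kg/d.
Biomass synthesised: P_X = Y_obs × 818.2 = 187.3 kg VSS/d.
R_O = Q·(S₀ − S) − 1.42·P_X = 818.2 − 1.42 × 187.3 = 552.2 kg O₂/d.

R_O ≈ 552 kg O₂/d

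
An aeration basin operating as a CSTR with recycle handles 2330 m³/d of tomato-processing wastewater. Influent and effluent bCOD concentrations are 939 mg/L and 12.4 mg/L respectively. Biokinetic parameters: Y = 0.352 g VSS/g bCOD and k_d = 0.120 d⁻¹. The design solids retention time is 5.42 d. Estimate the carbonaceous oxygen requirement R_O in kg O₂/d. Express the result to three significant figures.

R_O ≈ 1510 kg O₂/d

The observed yield is Y_obs = Y/(1 + k_d·θ_c) = 0.352 / (1 + 0.120 × 5.42) = 0.352 / 1.650 = 0.2133 g VSS per g bCOD removed.
Substrate removed = Q·(S₀ − S) = 2330 m³/d × (939 − 12.4) g/m³ = 2.16×10^6 g/d = 2159 kg/d.
Net sludge production P_X = 0.2133 × 2159 = 460.5 kg VSS/d.
R_O = Q·ΔS − 1.42 P_X = 2159 − 653.9 = 1505 kg O₂/d.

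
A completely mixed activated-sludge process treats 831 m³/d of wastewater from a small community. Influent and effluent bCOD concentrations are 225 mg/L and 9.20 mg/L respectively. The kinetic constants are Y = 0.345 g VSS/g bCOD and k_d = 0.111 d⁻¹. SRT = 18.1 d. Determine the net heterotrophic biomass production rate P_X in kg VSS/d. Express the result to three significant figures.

Correct the yield for decay: Y_obs = Y/(1 + k_d θ_c) = 0.345 / (1 + 0.111 × 18.1) = 0.345 / 3.009 = 0.1147.
Substrate removed = Q·(S₀ − S) = 831 m³/d × (225 − 9.20) g/m³ = 1.79×10^5 g/d = 179.3 kg/d.
So the net sludge growth is P_X = 0.1147 × 179.3 = 20.56 kg VSS/d.

P_X ≈ 20.6 kg VSS/d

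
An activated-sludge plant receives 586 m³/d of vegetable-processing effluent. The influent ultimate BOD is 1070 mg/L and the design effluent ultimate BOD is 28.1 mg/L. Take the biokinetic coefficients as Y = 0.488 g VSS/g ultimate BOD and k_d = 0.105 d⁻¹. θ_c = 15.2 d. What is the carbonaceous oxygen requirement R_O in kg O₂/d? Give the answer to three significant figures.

The observed yield is Y_obs = Y/(1 + k_d·θ_c) = 0.488 / (1 + 0.105 × 15.2) = 0.488 / 2.596 = 0.1880 g VSS per g ultimate BOD removed.
ΔS = 1070 − 28.1 = 1042 mg/L, so the substrate removal rate is 586 × 1042/1000 = 610.6 kg ultimate BOD/d.
P_X = Y_obs·Q·(S₀ − S) = 0.1880 × 610.6 = 114.8 kg VSS/d.
Carbonaceous O₂ demand = substrate oxidised − cell-mass equivalent = 610.6 − 1.42 × 114.8 = 447.6 kg O₂/d.

R_O ≈ 448 kg O₂/d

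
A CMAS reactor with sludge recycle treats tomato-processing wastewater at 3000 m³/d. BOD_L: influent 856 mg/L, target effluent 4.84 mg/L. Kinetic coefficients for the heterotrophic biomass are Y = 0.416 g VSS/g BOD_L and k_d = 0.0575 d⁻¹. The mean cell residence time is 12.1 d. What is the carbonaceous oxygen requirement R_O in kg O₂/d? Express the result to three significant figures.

R_O ≈ 1660 kg O₂/d

The observed yield is Y_obs = Y/(1 + k_d·θ_c) = 0.416 / (1 + 0.0575 × 12.1) = 0.416 / 1.696 = 0.2453 g VSS per g BOD_L removed.
Mass of BOD_L removed per day: Q(S₀ − S) = 3000 × 851.2 g/m³ = 2553 kg/d.
P_X = Y_obs·Q·(S₀ − S) = 0.2453 × 2553 = 626.4 kg VSS/d.
R_O = Q·(S₀ − S) − 1.42·P_X = 2553 − 1.42 × 626.4 = 1664 kg O₂/d.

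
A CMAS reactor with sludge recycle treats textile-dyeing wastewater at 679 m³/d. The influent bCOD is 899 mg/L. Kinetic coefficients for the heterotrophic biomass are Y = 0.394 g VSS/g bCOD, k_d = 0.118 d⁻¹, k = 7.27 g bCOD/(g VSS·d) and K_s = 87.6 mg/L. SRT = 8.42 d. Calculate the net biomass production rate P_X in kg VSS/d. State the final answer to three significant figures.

P_X ≈ 120 kg VSS/d

Effluent substrate depends only on kinetics and SRT: S = K_s(1 + k_d θ_c) / [θ_c(Yk − k_d) − 1] = 87.6 × (1 + 0.118 × 8.42) / [8.42 × (0.394 × 7.27 − 0.118) − 1] = 174.6 / 22.12 = 7.893 mg/L.
The observed yield is Y_obs = Y/(1 + k_d·θ_c) = 0.394 / (1 + 0.118 × 8.42) = 0.394 / 1.994 = 0.1976 g VSS per g bCOD removed.
ΔS = 899 − 7.89 = 891.1 mg/L, so the substrate removal rate is 679 × 891.1/1000 = 605.1 kg bCOD/d.
P_X = Y_obs · Q(S₀ − S) = 0.1976 × 605.1 = 119.6 kg VSS/d.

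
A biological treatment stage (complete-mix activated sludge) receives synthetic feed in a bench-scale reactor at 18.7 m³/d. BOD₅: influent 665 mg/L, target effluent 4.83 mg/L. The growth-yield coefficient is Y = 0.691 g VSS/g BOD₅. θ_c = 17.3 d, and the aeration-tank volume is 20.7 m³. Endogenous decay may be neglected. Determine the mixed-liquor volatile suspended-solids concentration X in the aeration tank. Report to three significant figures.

X ≈ 7130 mg/L

Without decay, X = Y Q (S₀−S) θ_c / V = 0.691 × 18.7 × (665 − 4.83) × 17.3 / 20.7 = 7129 mg/L.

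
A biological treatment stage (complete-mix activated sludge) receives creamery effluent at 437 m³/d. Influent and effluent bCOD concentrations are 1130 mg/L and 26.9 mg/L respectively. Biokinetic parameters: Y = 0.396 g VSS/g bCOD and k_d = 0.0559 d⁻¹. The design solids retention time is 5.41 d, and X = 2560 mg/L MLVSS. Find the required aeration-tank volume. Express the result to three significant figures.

Steady-state biomass mass balance: V·X·(1 + k_d·θ_c) = Y·Q·(S₀ − S)·θ_c, so V = 0.396 × 437 × (1130 − 26.9) × 5.41 / [2560 × (1 + 0.0559 × 5.41)] = 1.03×10^6 / 3334 = 309.7 m³.

V ≈ 310 m³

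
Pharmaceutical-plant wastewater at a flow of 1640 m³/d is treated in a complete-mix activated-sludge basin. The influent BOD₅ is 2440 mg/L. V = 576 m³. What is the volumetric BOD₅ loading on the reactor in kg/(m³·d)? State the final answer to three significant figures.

L_v ≈ 6.95 kg BOD₅/(m³·d)

Applied BOD₅ load per unit volume = Q·S₀/V = (1640 × 2440/1000)/576.0 = 6.947 kg BOD₅·m⁻³·d⁻¹.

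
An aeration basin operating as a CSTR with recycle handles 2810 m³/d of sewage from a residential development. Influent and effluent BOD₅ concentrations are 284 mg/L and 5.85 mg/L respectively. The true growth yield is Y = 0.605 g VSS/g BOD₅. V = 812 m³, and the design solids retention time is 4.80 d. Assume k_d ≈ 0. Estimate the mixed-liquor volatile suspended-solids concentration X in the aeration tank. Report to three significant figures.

X ≈ 2800 mg/L

X = Y·Q·ΔS·θ_c / V = 0.605 × 2810 × (284 − 5.85) × 4.80 / 812 = 2795 mg/L.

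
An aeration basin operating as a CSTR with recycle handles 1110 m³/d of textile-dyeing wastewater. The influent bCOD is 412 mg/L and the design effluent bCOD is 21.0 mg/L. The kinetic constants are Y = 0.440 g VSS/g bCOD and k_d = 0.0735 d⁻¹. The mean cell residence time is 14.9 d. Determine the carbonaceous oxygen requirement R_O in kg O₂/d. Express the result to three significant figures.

R_O ≈ 305 kg O₂/d

Correct the yield for decay: Y_obs = Y/(1 + k_d θ_c) = 0.440 / (1 + 0.0735 × 14.9) = 0.440 / 2.095 = 0.2100.
Substrate removed = Q·(S₀ − S) = 1110 m³/d × (412 − 21.0) g/m³ = 4.34×10^5 g/d = 434.0 kg/d.
Net sludge production P_X = 0.2100 × 434.0 = 91.15 kg VSS/d.
R_O = Q·ΔS − 1.42 P_X = 434.0 − 129.4 = 304.6 kg O₂/d.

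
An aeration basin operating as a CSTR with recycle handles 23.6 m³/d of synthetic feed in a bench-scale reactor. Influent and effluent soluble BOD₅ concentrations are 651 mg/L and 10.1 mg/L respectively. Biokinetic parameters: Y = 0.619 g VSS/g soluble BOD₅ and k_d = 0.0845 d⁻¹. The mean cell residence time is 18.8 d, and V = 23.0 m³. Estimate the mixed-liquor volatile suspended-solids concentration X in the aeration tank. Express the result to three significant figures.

X ≈ 2960 mg/L

Solving the biomass balance for X: X = Y Q (S₀−S) θ_c / [V (1+k_d θ_c)] = 0.619 × 23.6 × (651 − 10.1) × 18.8 / [23.0 × (1 + 0.0845 × 18.8)] = 2956 mg/L.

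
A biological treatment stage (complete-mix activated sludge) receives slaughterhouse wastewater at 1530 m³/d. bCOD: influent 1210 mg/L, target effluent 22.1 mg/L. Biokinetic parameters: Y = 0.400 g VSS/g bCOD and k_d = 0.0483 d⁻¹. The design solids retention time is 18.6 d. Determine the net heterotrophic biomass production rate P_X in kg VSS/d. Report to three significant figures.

Correct the yield for decay: Y_obs = Y/(1 + k_d θ_c) = 0.400 / (1 + 0.0483 × 18.6) = 0.400 / 1.898 = 0.2107.
Substrate removed = Q·(S₀ − S) = 1530 m³/d × (1210 − 22.1) g/m³ = 1.82×10^6 g/d = 1817 kg/d.
So the net sludge growth is P_X = 0.2107 × 1817 = 383.0 kg VSS/d.

P_X ≈ 383 kg VSS/d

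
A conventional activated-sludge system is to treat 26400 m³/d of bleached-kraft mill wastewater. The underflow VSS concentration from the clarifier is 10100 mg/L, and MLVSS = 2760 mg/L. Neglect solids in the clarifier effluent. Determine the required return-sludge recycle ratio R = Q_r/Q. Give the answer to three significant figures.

R ≈ 0.376

Solids balance on the clarifier gives (1+R)X = R·X_r, so R = X/(X_r − X) = 2760 / (10100 − 2760) = 0.3760.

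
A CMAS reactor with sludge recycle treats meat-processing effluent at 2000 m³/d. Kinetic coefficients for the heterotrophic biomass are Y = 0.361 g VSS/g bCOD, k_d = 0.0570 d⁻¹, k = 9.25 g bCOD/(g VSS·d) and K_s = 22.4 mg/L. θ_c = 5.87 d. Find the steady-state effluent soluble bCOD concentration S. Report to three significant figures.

S ≈ 1.64 mg/L

Effluent substrate depends only on kinetics and SRT: S = K_s(1 + k_d θ_c) / [θ_c(Yk − k_d) − 1] = 22.4 × (1 + 0.0570 × 5.87) / [5.87 × (0.361 × 9.25 − 0.0570) − 1] = 29.89 / 18.27 = 1.637 mg/L.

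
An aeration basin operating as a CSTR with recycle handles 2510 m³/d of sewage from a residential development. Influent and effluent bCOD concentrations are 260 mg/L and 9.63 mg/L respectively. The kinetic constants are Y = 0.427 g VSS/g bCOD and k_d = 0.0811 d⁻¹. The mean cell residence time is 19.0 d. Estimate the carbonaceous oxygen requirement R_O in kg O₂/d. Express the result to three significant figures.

R_O ≈ 478 kg O₂/d

Y_obs = Y / (1 + k_d θ_c) = 0.427 / (1 + 0.0811 × 19.0) = 0.427 / 2.541 = 0.1681.
Substrate removed = Q·(S₀ − S) = 2510 m³/d × (260 − 9.63) g/m³ = 6.28×10^5 g/d = 628.4 kg/d.
P_X = Y_obs·Q·(S₀ − S) = 0.1681 × 628.4 = 105.6 kg VSS/d.
R_O = Q·(S₀ − S) − 1.42·P_X = 628.4 − 1.42 × 105.6 = 478.5 kg O₂/d.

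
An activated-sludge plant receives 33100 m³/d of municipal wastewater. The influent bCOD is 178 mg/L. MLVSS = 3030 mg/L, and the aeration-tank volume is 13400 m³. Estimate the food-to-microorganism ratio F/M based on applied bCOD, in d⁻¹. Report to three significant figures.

F/M = Q·S₀ / (V·X) = 33100 × 178 / (13400 × 3030) = 0.1451 g bCOD·(g VSS·d)⁻¹.

F/M ≈ 0.145 d⁻¹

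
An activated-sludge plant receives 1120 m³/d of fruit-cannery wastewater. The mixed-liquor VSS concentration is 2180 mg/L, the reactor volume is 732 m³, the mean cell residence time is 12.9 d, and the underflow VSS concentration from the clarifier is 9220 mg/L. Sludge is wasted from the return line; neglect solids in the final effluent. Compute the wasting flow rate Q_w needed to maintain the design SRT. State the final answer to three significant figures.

Q_w ≈ 13.4 m³/d

Wasting from the return line (neglecting effluent solids): Q_w = V·X / (θ_c·X_r) = 732.0 × 2180 / (12.9 × 9220) = 13.42 m³/d.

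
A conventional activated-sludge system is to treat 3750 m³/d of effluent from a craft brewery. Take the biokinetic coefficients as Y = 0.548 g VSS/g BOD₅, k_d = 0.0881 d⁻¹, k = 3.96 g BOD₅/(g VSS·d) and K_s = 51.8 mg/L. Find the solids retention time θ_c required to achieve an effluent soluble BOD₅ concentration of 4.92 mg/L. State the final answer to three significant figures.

Specific growth rate at S = 4.92 mg/L: μ = YkS/(K_s+S) = 0.548·3.96·4.92/(51.8+4.92) = 0.1882 d⁻¹.
Then 1/θ_c = μ − k_d = 0.1882 − 0.0881 = 0.1001 d⁻¹, giving θ_c = 9.986 d.

θ_c ≈ 9.99 d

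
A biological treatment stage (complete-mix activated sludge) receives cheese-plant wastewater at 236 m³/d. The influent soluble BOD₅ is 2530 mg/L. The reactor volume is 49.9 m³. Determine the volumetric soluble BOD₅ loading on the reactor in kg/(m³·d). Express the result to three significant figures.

L_v ≈ 12.0 kg soluble BOD₅/(m³·d)

Volumetric loading L_v = Q·S₀ / V = 236 × 2530 g/m³ / 49.90 m³ = 11966 g/(m³·d) = 11.97 kg soluble BOD₅/(m³·d).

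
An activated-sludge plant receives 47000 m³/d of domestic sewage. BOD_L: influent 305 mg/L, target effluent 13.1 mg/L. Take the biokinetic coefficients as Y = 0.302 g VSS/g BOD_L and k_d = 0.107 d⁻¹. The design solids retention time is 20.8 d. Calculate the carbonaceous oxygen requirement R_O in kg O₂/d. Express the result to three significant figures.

R_O ≈ 11900 kg O₂/d

The observed yield is Y_obs = Y/(1 + k_d·θ_c) = 0.302 / (1 + 0.107 × 20.8) = 0.302 / 3.226 = 0.09363 g VSS per g BOD_L removed.
Q·(S₀ − S) = 47000 × (305 − 13.1) × 10⁻³ = 13719 kg/d removed.
P_X = Y_obs·Q·(S₀ − S) = 0.09363 × 13719 = 1284 kg VSS/d.
R_O = Q·ΔS − 1.42 P_X = 13719 − 1824 = 11895 kg O₂/d.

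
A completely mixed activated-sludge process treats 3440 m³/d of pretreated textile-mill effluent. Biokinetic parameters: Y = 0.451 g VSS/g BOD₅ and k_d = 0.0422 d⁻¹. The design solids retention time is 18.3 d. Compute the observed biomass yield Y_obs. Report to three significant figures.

The observed yield is Y_obs = Y/(1 + k_d·θ_c) = 0.451 / (1 + 0.0422 × 18.3) = 0.451 / 1.772 = 0.2545 g VSS per g BOD₅ removed.

Y_obs ≈ 0.254 g VSS/g BOD₅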